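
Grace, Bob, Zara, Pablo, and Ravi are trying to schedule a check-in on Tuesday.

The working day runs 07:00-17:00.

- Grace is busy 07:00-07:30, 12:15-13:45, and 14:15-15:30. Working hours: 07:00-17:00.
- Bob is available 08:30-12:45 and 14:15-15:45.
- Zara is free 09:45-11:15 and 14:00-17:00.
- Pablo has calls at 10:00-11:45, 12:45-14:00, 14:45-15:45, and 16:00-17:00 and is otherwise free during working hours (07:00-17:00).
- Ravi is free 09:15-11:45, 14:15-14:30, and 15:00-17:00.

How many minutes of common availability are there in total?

Grace free within 07:00–17:00: 07:30–12:15, 13:45–14:15, 15:30–17:00.
Pablo free within 07:00–17:00: 07:00–10:00, 11:45–12:45, 14:00–14:45, 15:45–16:00.
Grace ∩ Bob: 08:30–12:15, 15:30–15:45.
Grace ∩ Bob ∩ Zara: 09:45–11:15, 15:30–15:45.
Grace ∩ Bob ∩ Zara ∩ Pablo: 09:45–10:00.
Grace ∩ Bob ∩ Zara ∩ Pablo ∩ Ravi: 09:45–10:00.
Total common minutes: 15.

15 minutes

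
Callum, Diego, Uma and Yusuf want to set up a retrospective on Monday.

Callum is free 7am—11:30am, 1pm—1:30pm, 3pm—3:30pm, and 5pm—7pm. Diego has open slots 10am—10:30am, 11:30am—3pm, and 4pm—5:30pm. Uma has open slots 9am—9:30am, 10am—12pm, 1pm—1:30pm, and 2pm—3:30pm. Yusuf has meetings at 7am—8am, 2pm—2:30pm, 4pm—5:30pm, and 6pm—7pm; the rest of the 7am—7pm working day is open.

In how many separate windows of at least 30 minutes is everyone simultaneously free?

Yusuf free within 07:00–19:00: 08:00–14:00, 14:30–16:00, 17:30–18:00.
Callum ∩ Diego: 10:00–10:30, 13:00–13:30, 17:00–17:30.
Callum ∩ Diego ∩ Uma: 10:00–10:30, 13:00–13:30.
Callum ∩ Diego ∩ Uma ∩ Yusuf: 10:00–10:30, 13:00–13:30.
Windows ≥ 30 min: 10:00–10:30, 13:00–13:30.
That's 2 windows.

2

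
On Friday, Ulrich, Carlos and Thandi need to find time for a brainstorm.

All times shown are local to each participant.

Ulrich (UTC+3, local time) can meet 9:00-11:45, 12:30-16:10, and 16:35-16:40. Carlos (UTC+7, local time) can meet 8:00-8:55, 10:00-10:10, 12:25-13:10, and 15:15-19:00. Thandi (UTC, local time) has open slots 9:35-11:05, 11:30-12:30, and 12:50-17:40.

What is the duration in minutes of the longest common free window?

Ulrich → UTC: 06:00–08:45, 09:30–13:10, 13:35–13:40.
Carlos → UTC: 01:00–01:55, 03:00–03:10, 05:25–06:10, 08:15–12:00.
Thandi → UTC: 09:35–11:05, 11:30–12:30, 12:50–17:40.
Ulrich ∩ Carlos: 06:00–06:10, 08:15–08:45, 09:30–12:00.
Ulrich ∩ Carlos ∩ Thandi: 09:35–11:05, 11:30–12:00.
Common window lengths: 90, 30 min; longest is 90.

90 minutes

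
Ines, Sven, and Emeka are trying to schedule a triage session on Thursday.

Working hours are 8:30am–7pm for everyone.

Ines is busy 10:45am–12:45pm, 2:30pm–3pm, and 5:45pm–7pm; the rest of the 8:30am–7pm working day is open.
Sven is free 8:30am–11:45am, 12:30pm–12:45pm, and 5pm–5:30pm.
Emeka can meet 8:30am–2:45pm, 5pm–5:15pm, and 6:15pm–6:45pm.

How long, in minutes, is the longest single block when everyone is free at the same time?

Ines free within 08:30–19:00: 08:30–10:45, 12:45–14:30, 15:00–17:45.
Ines ∩ Sven: 08:30–10:45, 17:00–17:30.
Ines ∩ Sven ∩ Emeka: 08:30–10:45, 17:00–17:15.
Common window lengths: 135, 15 min; longest is 135.

135 minutes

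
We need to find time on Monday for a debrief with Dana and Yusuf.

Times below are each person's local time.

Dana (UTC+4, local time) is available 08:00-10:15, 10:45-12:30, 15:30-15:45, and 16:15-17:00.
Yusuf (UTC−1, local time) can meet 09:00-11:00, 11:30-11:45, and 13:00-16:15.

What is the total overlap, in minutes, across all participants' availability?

Dana → UTC: 04:00–06:15, 06:45–08:30, 11:30–11:45, 12:15–13:00.
Yusuf → UTC: 10:00–12:00, 12:30–12:45, 14:00–17:15.
Dana ∩ Yusuf: 11:30–11:45, 12:30–12:45.
Total common minutes: 15 + 15 = 30.

30 minutes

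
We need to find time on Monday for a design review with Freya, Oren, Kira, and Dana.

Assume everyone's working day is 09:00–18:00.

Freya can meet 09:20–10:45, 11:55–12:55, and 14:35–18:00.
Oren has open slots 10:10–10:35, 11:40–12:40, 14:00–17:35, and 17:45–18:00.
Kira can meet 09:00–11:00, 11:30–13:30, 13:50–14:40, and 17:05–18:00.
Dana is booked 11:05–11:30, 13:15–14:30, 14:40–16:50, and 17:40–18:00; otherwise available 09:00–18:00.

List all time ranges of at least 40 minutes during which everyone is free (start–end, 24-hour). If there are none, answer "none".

Dana free within 09:00–18:00: 09:00–11:05, 11:30–13:15, 14:30–14:40, 16:50–17:40.
Freya ∩ Oren: 10:10–10:35, 11:55–12:40, 14:35–17:35, 17:45–18:00.
Freya ∩ Oren ∩ Kira: 10:10–10:35, 11:55–12:40, 14:35–14:40, 17:05–17:35, 17:45–18:00.
Freya ∩ Oren ∩ Kira ∩ Dana: 10:10–10:35, 11:55–12:40, 14:35–14:40, 17:05–17:35.
Windows ≥ 40 min: 11:55–12:40.

11:55–12:40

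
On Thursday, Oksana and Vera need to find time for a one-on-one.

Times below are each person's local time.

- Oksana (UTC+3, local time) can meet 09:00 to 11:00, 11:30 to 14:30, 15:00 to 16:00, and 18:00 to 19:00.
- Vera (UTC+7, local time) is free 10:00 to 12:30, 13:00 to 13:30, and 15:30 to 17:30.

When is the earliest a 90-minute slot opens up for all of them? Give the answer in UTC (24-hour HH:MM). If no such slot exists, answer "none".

Oksana → UTC: 06:00–08:00, 08:30–11:30, 12:00–13:00, 15:00–16:00.
Vera → UTC: 03:00–05:30, 06:00–06:30, 08:30–10:30.
Oksana ∩ Vera: 06:00–06:30, 08:30–10:30.
Windows ≥ 90 min: 08:30–10:30.
Earliest such window starts at 08:30.

08:30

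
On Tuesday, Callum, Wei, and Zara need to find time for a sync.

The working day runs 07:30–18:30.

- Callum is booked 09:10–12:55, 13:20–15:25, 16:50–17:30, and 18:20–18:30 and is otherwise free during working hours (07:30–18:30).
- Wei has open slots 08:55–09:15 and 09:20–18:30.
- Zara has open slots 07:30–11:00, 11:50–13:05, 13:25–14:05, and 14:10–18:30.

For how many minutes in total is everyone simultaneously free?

Callum free within 07:30–18:30: 07:30–09:10, 12:55–13:20, 15:25–16:50, 17:30–18:20.
Callum ∩ Wei: 08:55–09:10, 12:55–13:20, 15:25–16:50, 17:30–18:20.
Callum ∩ Wei ∩ Zara: 08:55–09:10, 12:55–13:05, 15:25–16:50, 17:30–18:20.
Total common minutes: 15 + 10 + 85 + 50 = 160.

160 minutes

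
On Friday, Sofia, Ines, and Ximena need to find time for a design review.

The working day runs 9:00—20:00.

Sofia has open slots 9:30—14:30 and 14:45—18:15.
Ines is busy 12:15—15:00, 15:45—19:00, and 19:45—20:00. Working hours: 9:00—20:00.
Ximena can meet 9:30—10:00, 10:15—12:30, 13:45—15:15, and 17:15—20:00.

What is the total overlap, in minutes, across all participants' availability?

Ines free within 09:00–20:00: 09:00–12:15, 15:00–15:45, 19:00–19:45.
Sofia ∩ Ines: 09:30–12:15, 15:00–15:45.
Sofia ∩ Ines ∩ Ximena: 09:30–10:00, 10:15–12:15, 15:00–15:15.
Total common minutes: 30 + 120 + 15 = 165.

165 minutes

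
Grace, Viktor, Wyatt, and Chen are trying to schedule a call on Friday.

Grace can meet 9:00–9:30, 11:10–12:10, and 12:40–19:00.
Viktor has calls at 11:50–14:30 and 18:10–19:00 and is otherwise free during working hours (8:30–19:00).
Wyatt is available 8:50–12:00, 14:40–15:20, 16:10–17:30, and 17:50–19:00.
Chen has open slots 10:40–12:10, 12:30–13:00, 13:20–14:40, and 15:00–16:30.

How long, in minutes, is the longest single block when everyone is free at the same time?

Viktor free within 08:30–19:00: 08:30–11:50, 14:30–18:10.
Grace ∩ Viktor: 09:00–09:30, 11:10–11:50, 14:30–18:10.
Grace ∩ Viktor ∩ Wyatt: 09:00–09:30, 11:10–11:50, 14:40–15:20, 16:10–17:30, 17:50–18:10.
Grace ∩ Viktor ∩ Wyatt ∩ Chen: 11:10–11:50, 15:00–15:20, 16:10–16:30.
Common window lengths: 40, 20, 20 min; longest is 40.

40 minutes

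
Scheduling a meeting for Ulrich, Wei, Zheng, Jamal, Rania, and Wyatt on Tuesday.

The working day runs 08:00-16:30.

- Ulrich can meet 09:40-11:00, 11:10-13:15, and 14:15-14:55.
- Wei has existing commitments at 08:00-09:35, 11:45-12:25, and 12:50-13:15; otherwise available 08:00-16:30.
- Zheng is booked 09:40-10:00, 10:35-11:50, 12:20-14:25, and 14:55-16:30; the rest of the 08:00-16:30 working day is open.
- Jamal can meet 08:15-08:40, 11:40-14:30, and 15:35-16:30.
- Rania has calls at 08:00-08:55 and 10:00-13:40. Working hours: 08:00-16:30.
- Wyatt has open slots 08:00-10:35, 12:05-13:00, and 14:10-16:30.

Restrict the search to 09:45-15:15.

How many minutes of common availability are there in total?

5 minutes

Wei free within 08:00–16:30: 09:35–11:45, 12:25–12:50, 13:15–16:30.
Zheng free within 08:00–16:30: 08:00–09:40, 10:00–10:35, 11:50–12:20, 14:25–14:55.
Rania free within 08:00–16:30: 08:55–10:00, 13:40–16:30.
Ulrich ∩ Wei: 09:40–11:00, 11:10–11:45, 12:25–12:50, 14:15–14:55.
Ulrich ∩ Wei ∩ Zheng: 10:00–10:35, 14:25–14:55.
Ulrich ∩ Wei ∩ Zheng ∩ Jamal: 14:25–14:30.
Ulrich ∩ Wei ∩ Zheng ∩ Jamal ∩ Rania: 14:25–14:30.
Ulrich ∩ Wei ∩ Zheng ∩ Jamal ∩ Rania ∩ Wyatt: 14:25–14:30.
Restricted to 09:45–15:15: 14:25–14:30.
Total common minutes: 5.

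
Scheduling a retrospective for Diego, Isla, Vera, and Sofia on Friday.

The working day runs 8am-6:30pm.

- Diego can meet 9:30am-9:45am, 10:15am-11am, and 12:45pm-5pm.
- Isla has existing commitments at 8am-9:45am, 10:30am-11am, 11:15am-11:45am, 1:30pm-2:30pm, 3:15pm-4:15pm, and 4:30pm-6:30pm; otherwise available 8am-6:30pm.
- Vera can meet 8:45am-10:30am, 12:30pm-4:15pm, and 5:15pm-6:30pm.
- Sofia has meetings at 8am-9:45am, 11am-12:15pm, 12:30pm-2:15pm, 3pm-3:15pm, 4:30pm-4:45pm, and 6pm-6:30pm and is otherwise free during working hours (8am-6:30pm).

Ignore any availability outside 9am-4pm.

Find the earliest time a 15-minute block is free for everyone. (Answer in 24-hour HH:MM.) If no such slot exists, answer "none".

10:15

Isla free within 08:00–18:30: 09:45–10:30, 11:00–11:15, 11:45–13:30, 14:30–15:15, 16:15–16:30.
Sofia free within 08:00–18:30: 09:45–11:00, 12:15–12:30, 14:15–15:00, 15:15–16:30, 16:45–18:00.
Diego ∩ Isla: 10:15–10:30, 12:45–13:30, 14:30–15:15, 16:15–16:30.
Diego ∩ Isla ∩ Vera: 10:15–10:30, 12:45–13:30, 14:30–15:15.
Diego ∩ Isla ∩ Vera ∩ Sofia: 10:15–10:30, 14:30–15:00.
Restricted to 09:00–16:00: 10:15–10:30, 14:30–15:00.
Windows ≥ 15 min: 10:15–10:30, 14:30–15:00.
Earliest such window starts at 10:15.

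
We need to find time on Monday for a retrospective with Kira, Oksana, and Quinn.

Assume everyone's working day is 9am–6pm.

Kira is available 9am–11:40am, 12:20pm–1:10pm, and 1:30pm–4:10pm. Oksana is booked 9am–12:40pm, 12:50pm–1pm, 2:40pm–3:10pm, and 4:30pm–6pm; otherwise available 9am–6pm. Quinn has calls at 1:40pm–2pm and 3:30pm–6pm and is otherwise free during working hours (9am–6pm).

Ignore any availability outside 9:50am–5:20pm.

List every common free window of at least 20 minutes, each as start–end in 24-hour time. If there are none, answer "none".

Oksana free within 09:00–18:00: 12:40–12:50, 13:00–14:40, 15:10–16:30.
Quinn free within 09:00–18:00: 09:00–13:40, 14:00–15:30.
Kira ∩ Oksana: 12:40–12:50, 13:00–13:10, 13:30–14:40, 15:10–16:10.
Kira ∩ Oksana ∩ Quinn: 12:40–12:50, 13:00–13:10, 13:30–13:40, 14:00–14:40, 15:10–15:30.
Restricted to 09:50–17:20: 12:40–12:50, 13:00–13:10, 13:30–13:40, 14:00–14:40, 15:10–15:30.
Windows ≥ 20 min: 14:00–14:40, 15:10–15:30.

14:00–14:40, 15:10–15:30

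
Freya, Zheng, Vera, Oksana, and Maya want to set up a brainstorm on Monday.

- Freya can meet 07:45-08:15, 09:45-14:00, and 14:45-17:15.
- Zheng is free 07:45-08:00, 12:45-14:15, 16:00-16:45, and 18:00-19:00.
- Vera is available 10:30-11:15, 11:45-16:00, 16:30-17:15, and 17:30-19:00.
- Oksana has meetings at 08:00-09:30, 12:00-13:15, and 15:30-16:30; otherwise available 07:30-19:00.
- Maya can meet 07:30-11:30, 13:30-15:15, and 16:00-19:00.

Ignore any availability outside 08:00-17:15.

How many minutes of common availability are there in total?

45 minutes

Oksana free within 07:30–19:00: 07:30–08:00, 09:30–12:00, 13:15–15:30, 16:30–19:00.
Freya ∩ Zheng: 07:45–08:00, 12:45–14:00, 16:00–16:45.
Freya ∩ Zheng ∩ Vera: 12:45–14:00, 16:30–16:45.
Freya ∩ Zheng ∩ Vera ∩ Oksana: 13:15–14:00, 16:30–16:45.
Freya ∩ Zheng ∩ Vera ∩ Oksana ∩ Maya: 13:30–14:00, 16:30–16:45.
Restricted to 08:00–17:15: 13:30–14:00, 16:30–16:45.
Total common minutes: 30 + 15 = 45.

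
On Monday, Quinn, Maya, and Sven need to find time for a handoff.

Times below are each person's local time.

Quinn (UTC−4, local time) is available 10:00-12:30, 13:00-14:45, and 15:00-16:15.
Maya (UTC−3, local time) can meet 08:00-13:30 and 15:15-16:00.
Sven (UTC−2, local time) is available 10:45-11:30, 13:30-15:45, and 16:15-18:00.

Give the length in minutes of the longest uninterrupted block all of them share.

Quinn → UTC: 14:00–16:30, 17:00–18:45, 19:00–20:15.
Maya → UTC: 11:00–16:30, 18:15–19:00.
Sven → UTC: 12:45–13:30, 15:30–17:45, 18:15–20:00.
Quinn ∩ Maya: 14:00–16:30, 18:15–18:45.
Quinn ∩ Maya ∩ Sven: 15:30–16:30, 18:15–18:45.
Common window lengths: 60, 30 min; longest is 60.

60 minutes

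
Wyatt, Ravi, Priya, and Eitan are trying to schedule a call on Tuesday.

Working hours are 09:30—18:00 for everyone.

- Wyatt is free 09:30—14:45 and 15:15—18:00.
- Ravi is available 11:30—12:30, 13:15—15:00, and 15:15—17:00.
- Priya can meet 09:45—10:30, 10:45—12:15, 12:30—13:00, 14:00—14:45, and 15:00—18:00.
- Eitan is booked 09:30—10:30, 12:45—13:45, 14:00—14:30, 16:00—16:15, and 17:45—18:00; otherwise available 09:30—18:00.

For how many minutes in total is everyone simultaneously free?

150 minutes

Eitan free within 09:30–18:00: 10:30–12:45, 13:45–14:00, 14:30–16:00, 16:15–17:45.
Wyatt ∩ Ravi: 11:30–12:30, 13:15–14:45, 15:15–17:00.
Wyatt ∩ Ravi ∩ Priya: 11:30–12:15, 14:00–14:45, 15:15–17:00.
Wyatt ∩ Ravi ∩ Priya ∩ Eitan: 11:30–12:15, 14:30–14:45, 15:15–16:00, 16:15–17:00.
Total common minutes: 45 + 15 + 45 + 45 = 150.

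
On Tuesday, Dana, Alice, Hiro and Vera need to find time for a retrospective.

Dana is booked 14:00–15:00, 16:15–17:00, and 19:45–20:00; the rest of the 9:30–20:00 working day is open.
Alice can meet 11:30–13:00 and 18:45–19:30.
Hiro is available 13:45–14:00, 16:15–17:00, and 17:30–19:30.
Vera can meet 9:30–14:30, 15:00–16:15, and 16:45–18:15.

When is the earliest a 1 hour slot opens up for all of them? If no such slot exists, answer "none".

Dana free within 09:30–20:00: 09:30–14:00, 15:00–16:15, 17:00–19:45.
Dana ∩ Alice: 11:30–13:00, 18:45–19:30.
Dana ∩ Alice ∩ Hiro: 18:45–19:30.
Dana ∩ Alice ∩ Hiro ∩ Vera: (none).
Windows ≥ 60 min: (none).

none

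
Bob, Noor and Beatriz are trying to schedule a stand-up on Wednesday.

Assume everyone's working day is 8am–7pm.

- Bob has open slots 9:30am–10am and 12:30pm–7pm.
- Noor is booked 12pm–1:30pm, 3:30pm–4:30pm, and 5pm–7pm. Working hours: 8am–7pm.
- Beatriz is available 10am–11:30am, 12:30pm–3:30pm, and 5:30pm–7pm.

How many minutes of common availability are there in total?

120 minutes

Noor free within 08:00–19:00: 08:00–12:00, 13:30–15:30, 16:30–17:00.
Bob ∩ Noor: 09:30–10:00, 13:30–15:30, 16:30–17:00.
Bob ∩ Noor ∩ Beatriz: 13:30–15:30.
Total common minutes: 120.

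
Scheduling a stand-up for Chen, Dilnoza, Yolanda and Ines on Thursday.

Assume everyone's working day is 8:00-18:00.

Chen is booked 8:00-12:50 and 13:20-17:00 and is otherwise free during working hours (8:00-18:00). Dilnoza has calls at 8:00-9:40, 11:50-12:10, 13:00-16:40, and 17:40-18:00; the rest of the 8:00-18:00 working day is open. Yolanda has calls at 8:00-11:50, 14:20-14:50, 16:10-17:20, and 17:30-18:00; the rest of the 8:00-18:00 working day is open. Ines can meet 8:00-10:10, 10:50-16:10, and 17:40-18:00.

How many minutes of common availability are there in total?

Chen free within 08:00–18:00: 12:50–13:20, 17:00–18:00.
Dilnoza free within 08:00–18:00: 09:40–11:50, 12:10–13:00, 16:40–17:40.
Yolanda free within 08:00–18:00: 11:50–14:20, 14:50–16:10, 17:20–17:30.
Chen ∩ Dilnoza: 12:50–13:00, 17:00–17:40.
Chen ∩ Dilnoza ∩ Yolanda: 12:50–13:00, 17:20–17:30.
Chen ∩ Dilnoza ∩ Yolanda ∩ Ines: 12:50–13:00.
Total common minutes: 10.

10 minutes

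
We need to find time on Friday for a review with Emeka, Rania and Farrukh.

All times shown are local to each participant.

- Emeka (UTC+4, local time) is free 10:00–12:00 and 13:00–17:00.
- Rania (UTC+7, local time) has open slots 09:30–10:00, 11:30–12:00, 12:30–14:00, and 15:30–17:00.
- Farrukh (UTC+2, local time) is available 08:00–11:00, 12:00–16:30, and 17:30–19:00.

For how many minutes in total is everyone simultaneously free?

60 minutes

Emeka → UTC: 06:00–08:00, 09:00–13:00.
Rania → UTC: 02:30–03:00, 04:30–05:00, 05:30–07:00, 08:30–10:00.
Farrukh → UTC: 06:00–09:00, 10:00–14:30, 15:30–17:00.
Emeka ∩ Rania: 06:00–07:00, 09:00–10:00.
Emeka ∩ Rania ∩ Farrukh: 06:00–07:00.
Total common minutes: 60.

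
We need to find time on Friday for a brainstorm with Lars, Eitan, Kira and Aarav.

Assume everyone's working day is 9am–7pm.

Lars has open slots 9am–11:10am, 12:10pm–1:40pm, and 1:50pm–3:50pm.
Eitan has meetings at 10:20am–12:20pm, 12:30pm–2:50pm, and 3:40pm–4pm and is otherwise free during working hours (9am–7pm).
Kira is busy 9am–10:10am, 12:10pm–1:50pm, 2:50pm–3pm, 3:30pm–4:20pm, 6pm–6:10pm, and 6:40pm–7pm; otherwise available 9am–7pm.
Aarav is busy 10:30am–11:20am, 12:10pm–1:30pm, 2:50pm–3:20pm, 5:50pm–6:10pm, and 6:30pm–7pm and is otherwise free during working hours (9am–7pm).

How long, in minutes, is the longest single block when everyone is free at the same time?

10 minutes

Eitan free within 09:00–19:00: 09:00–10:20, 12:20–12:30, 14:50–15:40, 16:00–19:00.
Kira free within 09:00–19:00: 10:10–12:10, 13:50–14:50, 15:00–15:30, 16:20–18:00, 18:10–18:40.
Aarav free within 09:00–19:00: 09:00–10:30, 11:20–12:10, 13:30–14:50, 15:20–17:50, 18:10–18:30.
Lars ∩ Eitan: 09:00–10:20, 12:20–12:30, 14:50–15:40.
Lars ∩ Eitan ∩ Kira: 10:10–10:20, 15:00–15:30.
Lars ∩ Eitan ∩ Kira ∩ Aarav: 10:10–10:20, 15:20–15:30.
Common window lengths: 10, 10 min; longest is 10.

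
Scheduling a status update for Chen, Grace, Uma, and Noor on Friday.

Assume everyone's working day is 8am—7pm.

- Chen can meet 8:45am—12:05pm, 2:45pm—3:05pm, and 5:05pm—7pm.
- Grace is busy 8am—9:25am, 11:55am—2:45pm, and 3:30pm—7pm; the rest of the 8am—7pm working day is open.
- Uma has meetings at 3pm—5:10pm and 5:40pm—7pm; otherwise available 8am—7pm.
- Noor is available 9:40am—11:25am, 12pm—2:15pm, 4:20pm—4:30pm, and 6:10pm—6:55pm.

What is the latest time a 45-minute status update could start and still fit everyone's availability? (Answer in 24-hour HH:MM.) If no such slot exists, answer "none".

Grace free within 08:00–19:00: 09:25–11:55, 14:45–15:30.
Uma free within 08:00–19:00: 08:00–15:00, 17:10–17:40.
Chen ∩ Grace: 09:25–11:55, 14:45–15:05.
Chen ∩ Grace ∩ Uma: 09:25–11:55, 14:45–15:00.
Chen ∩ Grace ∩ Uma ∩ Noor: 09:40–11:25.
Windows ≥ 45 min: 09:40–11:25.
Latest start in the last window 09:40–11:25 is 11:25 − 45 min = 10:40.

10:40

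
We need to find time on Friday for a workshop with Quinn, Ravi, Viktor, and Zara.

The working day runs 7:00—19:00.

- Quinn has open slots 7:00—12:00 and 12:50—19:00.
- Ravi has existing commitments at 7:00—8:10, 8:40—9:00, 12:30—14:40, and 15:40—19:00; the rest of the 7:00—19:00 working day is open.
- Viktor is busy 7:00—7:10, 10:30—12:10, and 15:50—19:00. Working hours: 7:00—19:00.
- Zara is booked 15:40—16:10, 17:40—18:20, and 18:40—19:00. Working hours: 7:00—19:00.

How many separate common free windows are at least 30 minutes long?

3

Ravi free within 07:00–19:00: 08:10–08:40, 09:00–12:30, 14:40–15:40.
Viktor free within 07:00–19:00: 07:10–10:30, 12:10–15:50.
Zara free within 07:00–19:00: 07:00–15:40, 16:10–17:40, 18:20–18:40.
Quinn ∩ Ravi: 08:10–08:40, 09:00–12:00, 14:40–15:40.
Quinn ∩ Ravi ∩ Viktor: 08:10–08:40, 09:00–10:30, 14:40–15:40.
Quinn ∩ Ravi ∩ Viktor ∩ Zara: 08:10–08:40, 09:00–10:30, 14:40–15:40.
Windows ≥ 30 min: 08:10–08:40, 09:00–10:30, 14:40–15:40.
That's 3 windows.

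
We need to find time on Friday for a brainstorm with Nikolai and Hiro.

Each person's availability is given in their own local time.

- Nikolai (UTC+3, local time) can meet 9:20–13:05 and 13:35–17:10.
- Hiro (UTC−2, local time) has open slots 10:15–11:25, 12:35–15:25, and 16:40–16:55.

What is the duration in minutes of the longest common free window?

70 minutes

Nikolai → UTC: 06:20–10:05, 10:35–14:10.
Hiro → UTC: 12:15–13:25, 14:35–17:25, 18:40–18:55.
Nikolai ∩ Hiro: 12:15–13:25.
Single common window of 70 minutes.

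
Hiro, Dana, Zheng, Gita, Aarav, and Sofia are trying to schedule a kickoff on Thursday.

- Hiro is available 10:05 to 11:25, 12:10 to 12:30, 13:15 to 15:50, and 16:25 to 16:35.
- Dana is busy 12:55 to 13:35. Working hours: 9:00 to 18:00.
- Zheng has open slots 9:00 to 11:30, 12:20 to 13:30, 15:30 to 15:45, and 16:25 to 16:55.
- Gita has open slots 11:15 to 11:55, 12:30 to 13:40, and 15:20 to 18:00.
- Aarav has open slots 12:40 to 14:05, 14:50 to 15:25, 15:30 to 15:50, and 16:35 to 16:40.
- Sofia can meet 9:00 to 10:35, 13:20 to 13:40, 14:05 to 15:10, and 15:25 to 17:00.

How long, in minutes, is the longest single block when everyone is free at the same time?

Dana free within 09:00–18:00: 09:00–12:55, 13:35–18:00.
Hiro ∩ Dana: 10:05–11:25, 12:10–12:30, 13:35–15:50, 16:25–16:35.
Hiro ∩ Dana ∩ Zheng: 10:05–11:25, 12:20–12:30, 15:30–15:45, 16:25–16:35.
Hiro ∩ Dana ∩ Zheng ∩ Gita: 11:15–11:25, 15:30–15:45, 16:25–16:35.
Hiro ∩ Dana ∩ Zheng ∩ Gita ∩ Aarav: 15:30–15:45.
Hiro ∩ Dana ∩ Zheng ∩ Gita ∩ Aarav ∩ Sofia: 15:30–15:45.
Single common window of 15 minutes.

15 minutes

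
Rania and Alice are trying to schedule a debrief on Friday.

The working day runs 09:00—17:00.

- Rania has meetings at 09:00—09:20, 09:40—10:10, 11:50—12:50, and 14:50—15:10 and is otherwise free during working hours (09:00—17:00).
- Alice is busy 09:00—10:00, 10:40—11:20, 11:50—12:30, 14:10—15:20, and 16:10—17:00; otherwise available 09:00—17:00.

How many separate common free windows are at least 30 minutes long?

4

Rania free within 09:00–17:00: 09:20–09:40, 10:10–11:50, 12:50–14:50, 15:10–17:00.
Alice free within 09:00–17:00: 10:00–10:40, 11:20–11:50, 12:30–14:10, 15:20–16:10.
Rania ∩ Alice: 10:10–10:40, 11:20–11:50, 12:50–14:10, 15:20–16:10.
Windows ≥ 30 min: 10:10–10:40, 11:20–11:50, 12:50–14:10, 15:20–16:10.
That's 4 windows.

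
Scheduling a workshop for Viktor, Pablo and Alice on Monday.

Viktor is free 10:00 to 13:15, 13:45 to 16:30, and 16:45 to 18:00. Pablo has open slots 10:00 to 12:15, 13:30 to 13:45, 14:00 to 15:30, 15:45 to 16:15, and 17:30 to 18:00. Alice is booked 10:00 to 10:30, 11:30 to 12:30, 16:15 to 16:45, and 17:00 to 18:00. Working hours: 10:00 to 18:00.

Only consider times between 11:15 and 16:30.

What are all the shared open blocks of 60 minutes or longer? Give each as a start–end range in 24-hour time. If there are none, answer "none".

Alice free within 10:00–18:00: 10:30–11:30, 12:30–16:15, 16:45–17:00.
Viktor ∩ Pablo: 10:00–12:15, 14:00–15:30, 15:45–16:15, 17:30–18:00.
Viktor ∩ Pablo ∩ Alice: 10:30–11:30, 14:00–15:30, 15:45–16:15.
Restricted to 11:15–16:30: 11:15–11:30, 14:00–15:30, 15:45–16:15.
Windows ≥ 60 min: 14:00–15:30.

14:00–15:30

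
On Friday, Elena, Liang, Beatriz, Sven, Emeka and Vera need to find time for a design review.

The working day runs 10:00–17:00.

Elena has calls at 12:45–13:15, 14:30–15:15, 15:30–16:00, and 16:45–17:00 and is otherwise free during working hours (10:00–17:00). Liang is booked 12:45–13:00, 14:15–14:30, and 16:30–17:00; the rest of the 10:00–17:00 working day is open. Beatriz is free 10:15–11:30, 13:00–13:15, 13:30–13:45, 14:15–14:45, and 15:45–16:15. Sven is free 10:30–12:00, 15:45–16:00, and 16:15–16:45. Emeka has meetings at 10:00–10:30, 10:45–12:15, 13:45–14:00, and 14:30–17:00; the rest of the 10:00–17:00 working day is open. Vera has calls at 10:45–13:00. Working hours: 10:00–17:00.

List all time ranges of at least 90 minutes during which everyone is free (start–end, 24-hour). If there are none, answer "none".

none

Elena free within 10:00–17:00: 10:00–12:45, 13:15–14:30, 15:15–15:30, 16:00–16:45.
Liang free within 10:00–17:00: 10:00–12:45, 13:00–14:15, 14:30–16:30.
Emeka free within 10:00–17:00: 10:30–10:45, 12:15–13:45, 14:00–14:30.
Vera free within 10:00–17:00: 10:00–10:45, 13:00–17:00.
Elena ∩ Liang: 10:00–12:45, 13:15–14:15, 15:15–15:30, 16:00–16:30.
Elena ∩ Liang ∩ Beatriz: 10:15–11:30, 13:30–13:45, 16:00–16:15.
Elena ∩ Liang ∩ Beatriz ∩ Sven: 10:30–11:30.
Elena ∩ Liang ∩ Beatriz ∩ Sven ∩ Emeka: 10:30–10:45.
Elena ∩ Liang ∩ Beatriz ∩ Sven ∩ Emeka ∩ Vera: 10:30–10:45.
Windows ≥ 90 min: (none).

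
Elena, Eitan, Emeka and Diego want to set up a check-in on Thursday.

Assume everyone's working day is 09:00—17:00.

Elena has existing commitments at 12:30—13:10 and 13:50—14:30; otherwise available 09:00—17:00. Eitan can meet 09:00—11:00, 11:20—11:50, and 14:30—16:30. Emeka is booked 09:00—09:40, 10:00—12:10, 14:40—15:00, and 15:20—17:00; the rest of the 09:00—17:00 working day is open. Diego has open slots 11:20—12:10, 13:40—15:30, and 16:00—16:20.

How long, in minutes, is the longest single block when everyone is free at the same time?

Elena free within 09:00–17:00: 09:00–12:30, 13:10–13:50, 14:30–17:00.
Emeka free within 09:00–17:00: 09:40–10:00, 12:10–14:40, 15:00–15:20.
Elena ∩ Eitan: 09:00–11:00, 11:20–11:50, 14:30–16:30.
Elena ∩ Eitan ∩ Emeka: 09:40–10:00, 14:30–14:40, 15:00–15:20.
Elena ∩ Eitan ∩ Emeka ∩ Diego: 14:30–14:40, 15:00–15:20.
Common window lengths: 10, 20 min; longest is 20.

20 minutes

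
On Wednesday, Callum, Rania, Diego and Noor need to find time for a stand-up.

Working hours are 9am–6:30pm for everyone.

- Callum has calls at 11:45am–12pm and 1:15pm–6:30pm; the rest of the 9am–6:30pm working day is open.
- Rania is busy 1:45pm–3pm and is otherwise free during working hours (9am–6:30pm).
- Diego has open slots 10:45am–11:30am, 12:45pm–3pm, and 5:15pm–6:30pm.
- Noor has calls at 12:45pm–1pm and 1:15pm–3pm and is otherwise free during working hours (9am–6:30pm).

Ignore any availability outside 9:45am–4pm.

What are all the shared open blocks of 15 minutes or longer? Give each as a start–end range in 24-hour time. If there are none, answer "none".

10:45–11:30, 13:00–13:15

Callum free within 09:00–18:30: 09:00–11:45, 12:00–13:15.
Rania free within 09:00–18:30: 09:00–13:45, 15:00–18:30.
Noor free within 09:00–18:30: 09:00–12:45, 13:00–13:15, 15:00–18:30.
Callum ∩ Rania: 09:00–11:45, 12:00–13:15.
Callum ∩ Rania ∩ Diego: 10:45–11:30, 12:45–13:15.
Callum ∩ Rania ∩ Diego ∩ Noor: 10:45–11:30, 13:00–13:15.
Restricted to 09:45–16:00: 10:45–11:30, 13:00–13:15.
Windows ≥ 15 min: 10:45–11:30, 13:00–13:15.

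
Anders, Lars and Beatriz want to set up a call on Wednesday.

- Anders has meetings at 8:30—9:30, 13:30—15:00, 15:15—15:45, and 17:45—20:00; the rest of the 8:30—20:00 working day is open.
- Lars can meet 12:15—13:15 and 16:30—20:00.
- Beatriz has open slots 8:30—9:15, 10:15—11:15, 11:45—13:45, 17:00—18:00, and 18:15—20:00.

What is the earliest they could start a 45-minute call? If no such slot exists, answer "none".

12:15

Anders free within 08:30–20:00: 09:30–13:30, 15:00–15:15, 15:45–17:45.
Anders ∩ Lars: 12:15–13:15, 16:30–17:45.
Anders ∩ Lars ∩ Beatriz: 12:15–13:15, 17:00–17:45.
Windows ≥ 45 min: 12:15–13:15, 17:00–17:45.
Earliest such window starts at 12:15.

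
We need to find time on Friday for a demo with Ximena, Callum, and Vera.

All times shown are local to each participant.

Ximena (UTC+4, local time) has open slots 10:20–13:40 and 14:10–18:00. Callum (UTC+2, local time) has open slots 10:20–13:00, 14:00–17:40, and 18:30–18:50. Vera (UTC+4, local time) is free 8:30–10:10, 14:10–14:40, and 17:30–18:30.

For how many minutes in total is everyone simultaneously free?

60 minutes

Ximena → UTC: 06:20–09:40, 10:10–14:00.
Callum → UTC: 08:20–11:00, 12:00–15:40, 16:30–16:50.
Vera → UTC: 04:30–06:10, 10:10–10:40, 13:30–14:30.
Ximena ∩ Callum: 08:20–09:40, 10:10–11:00, 12:00–14:00.
Ximena ∩ Callum ∩ Vera: 10:10–10:40, 13:30–14:00.
Total common minutes: 30 + 30 = 60.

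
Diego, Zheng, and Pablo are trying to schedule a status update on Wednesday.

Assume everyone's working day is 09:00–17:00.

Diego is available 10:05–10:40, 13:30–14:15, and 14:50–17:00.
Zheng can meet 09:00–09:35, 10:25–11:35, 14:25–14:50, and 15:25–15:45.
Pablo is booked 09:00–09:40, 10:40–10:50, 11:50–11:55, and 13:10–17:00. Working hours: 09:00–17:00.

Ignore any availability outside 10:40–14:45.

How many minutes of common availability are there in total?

Pablo free within 09:00–17:00: 09:40–10:40, 10:50–11:50, 11:55–13:10.
Diego ∩ Zheng: 10:25–10:40, 15:25–15:45.
Diego ∩ Zheng ∩ Pablo: 10:25–10:40.
Restricted to 10:40–14:45: (none).
Total common minutes: 0.

0 minutes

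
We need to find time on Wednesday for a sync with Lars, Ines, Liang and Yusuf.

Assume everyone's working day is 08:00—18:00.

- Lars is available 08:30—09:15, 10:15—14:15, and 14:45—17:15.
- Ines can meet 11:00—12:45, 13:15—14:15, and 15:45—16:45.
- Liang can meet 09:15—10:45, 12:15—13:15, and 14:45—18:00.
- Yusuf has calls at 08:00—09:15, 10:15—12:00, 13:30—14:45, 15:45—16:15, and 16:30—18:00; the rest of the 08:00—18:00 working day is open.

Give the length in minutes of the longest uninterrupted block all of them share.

30 minutes

Yusuf free within 08:00–18:00: 09:15–10:15, 12:00–13:30, 14:45–15:45, 16:15–16:30.
Lars ∩ Ines: 11:00–12:45, 13:15–14:15, 15:45–16:45.
Lars ∩ Ines ∩ Liang: 12:15–12:45, 15:45–16:45.
Lars ∩ Ines ∩ Liang ∩ Yusuf: 12:15–12:45, 16:15–16:30.
Common window lengths: 30, 15 min; longest is 30.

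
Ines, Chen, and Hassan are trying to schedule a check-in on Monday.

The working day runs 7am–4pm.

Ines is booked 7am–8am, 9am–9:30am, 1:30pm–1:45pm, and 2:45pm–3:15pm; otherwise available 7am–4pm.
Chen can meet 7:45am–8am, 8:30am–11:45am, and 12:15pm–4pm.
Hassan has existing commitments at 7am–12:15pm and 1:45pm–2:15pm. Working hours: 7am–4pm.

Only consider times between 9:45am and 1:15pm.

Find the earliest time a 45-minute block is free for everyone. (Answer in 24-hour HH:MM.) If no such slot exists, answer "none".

12:15

Ines free within 07:00–16:00: 08:00–09:00, 09:30–13:30, 13:45–14:45, 15:15–16:00.
Hassan free within 07:00–16:00: 12:15–13:45, 14:15–16:00.
Ines ∩ Chen: 08:30–09:00, 09:30–11:45, 12:15–13:30, 13:45–14:45, 15:15–16:00.
Ines ∩ Chen ∩ Hassan: 12:15–13:30, 14:15–14:45, 15:15–16:00.
Restricted to 09:45–13:15: 12:15–13:15.
Windows ≥ 45 min: 12:15–13:15.
Earliest such window starts at 12:15.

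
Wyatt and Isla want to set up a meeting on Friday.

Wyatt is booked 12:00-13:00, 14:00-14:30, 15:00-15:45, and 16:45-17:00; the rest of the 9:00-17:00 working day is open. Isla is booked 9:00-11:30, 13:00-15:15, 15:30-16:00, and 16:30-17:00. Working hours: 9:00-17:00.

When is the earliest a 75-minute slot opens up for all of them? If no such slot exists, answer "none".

Wyatt free within 09:00–17:00: 09:00–12:00, 13:00–14:00, 14:30–15:00, 15:45–16:45.
Isla free within 09:00–17:00: 11:30–13:00, 15:15–15:30, 16:00–16:30.
Wyatt ∩ Isla: 11:30–12:00, 16:00–16:30.
Windows ≥ 75 min: (none).

none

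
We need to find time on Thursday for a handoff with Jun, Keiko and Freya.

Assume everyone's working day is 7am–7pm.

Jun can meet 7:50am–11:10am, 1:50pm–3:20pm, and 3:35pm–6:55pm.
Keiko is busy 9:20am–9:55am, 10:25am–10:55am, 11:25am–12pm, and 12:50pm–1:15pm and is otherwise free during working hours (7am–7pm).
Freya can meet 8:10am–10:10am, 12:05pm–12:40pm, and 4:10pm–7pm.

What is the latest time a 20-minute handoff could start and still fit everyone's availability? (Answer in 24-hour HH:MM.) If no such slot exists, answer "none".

Keiko free within 07:00–19:00: 07:00–09:20, 09:55–10:25, 10:55–11:25, 12:00–12:50, 13:15–19:00.
Jun ∩ Keiko: 07:50–09:20, 09:55–10:25, 10:55–11:10, 13:50–15:20, 15:35–18:55.
Jun ∩ Keiko ∩ Freya: 08:10–09:20, 09:55–10:10, 16:10–18:55.
Windows ≥ 20 min: 08:10–09:20, 16:10–18:55.
Latest start in the last window 16:10–18:55 is 18:55 − 20 min = 18:35.

18:35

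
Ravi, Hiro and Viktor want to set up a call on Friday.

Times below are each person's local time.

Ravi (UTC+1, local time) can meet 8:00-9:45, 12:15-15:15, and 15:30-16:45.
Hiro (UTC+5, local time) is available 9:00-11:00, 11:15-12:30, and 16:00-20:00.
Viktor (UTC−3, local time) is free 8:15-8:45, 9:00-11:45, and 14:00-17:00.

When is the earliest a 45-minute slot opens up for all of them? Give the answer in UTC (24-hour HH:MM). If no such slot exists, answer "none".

12:00

Ravi → UTC: 07:00–08:45, 11:15–14:15, 14:30–15:45.
Hiro → UTC: 04:00–06:00, 06:15–07:30, 11:00–15:00.
Viktor → UTC: 11:15–11:45, 12:00–14:45, 17:00–20:00.
Ravi ∩ Hiro: 07:00–07:30, 11:15–14:15, 14:30–15:00.
Ravi ∩ Hiro ∩ Viktor: 11:15–11:45, 12:00–14:15, 14:30–14:45.
Windows ≥ 45 min: 12:00–14:15.
Earliest such window starts at 12:00.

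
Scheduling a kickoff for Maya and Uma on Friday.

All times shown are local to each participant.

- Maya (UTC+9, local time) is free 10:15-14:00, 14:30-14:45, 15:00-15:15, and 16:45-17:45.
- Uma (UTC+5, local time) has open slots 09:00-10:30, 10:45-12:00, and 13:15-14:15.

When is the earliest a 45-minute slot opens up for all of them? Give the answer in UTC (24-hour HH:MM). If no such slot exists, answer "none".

Maya → UTC: 01:15–05:00, 05:30–05:45, 06:00–06:15, 07:45–08:45.
Uma → UTC: 04:00–05:30, 05:45–07:00, 08:15–09:15.
Maya ∩ Uma: 04:00–05:00, 06:00–06:15, 08:15–08:45.
Windows ≥ 45 min: 04:00–05:00.
Earliest such window starts at 04:00.

04:00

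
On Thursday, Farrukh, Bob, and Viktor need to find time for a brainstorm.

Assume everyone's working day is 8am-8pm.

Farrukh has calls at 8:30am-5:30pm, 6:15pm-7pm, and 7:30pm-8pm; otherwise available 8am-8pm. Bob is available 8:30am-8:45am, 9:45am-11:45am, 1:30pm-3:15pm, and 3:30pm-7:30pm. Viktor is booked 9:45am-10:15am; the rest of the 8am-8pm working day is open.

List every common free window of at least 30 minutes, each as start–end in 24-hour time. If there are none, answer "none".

Farrukh free within 08:00–20:00: 08:00–08:30, 17:30–18:15, 19:00–19:30.
Viktor free within 08:00–20:00: 08:00–09:45, 10:15–20:00.
Farrukh ∩ Bob: 17:30–18:15, 19:00–19:30.
Farrukh ∩ Bob ∩ Viktor: 17:30–18:15, 19:00–19:30.
Windows ≥ 30 min: 17:30–18:15, 19:00–19:30.

17:30–18:15, 19:00–19:30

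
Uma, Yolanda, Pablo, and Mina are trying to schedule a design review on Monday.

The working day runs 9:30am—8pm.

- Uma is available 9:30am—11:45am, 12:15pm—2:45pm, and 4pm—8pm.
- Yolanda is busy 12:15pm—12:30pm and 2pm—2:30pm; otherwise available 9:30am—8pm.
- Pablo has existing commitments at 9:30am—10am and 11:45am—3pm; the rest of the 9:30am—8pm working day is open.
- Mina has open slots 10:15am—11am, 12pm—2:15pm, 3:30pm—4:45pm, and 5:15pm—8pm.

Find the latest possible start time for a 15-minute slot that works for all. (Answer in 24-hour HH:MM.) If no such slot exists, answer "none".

Yolanda free within 09:30–20:00: 09:30–12:15, 12:30–14:00, 14:30–20:00.
Pablo free within 09:30–20:00: 10:00–11:45, 15:00–20:00.
Uma ∩ Yolanda: 09:30–11:45, 12:30–14:00, 14:30–14:45, 16:00–20:00.
Uma ∩ Yolanda ∩ Pablo: 10:00–11:45, 16:00–20:00.
Uma ∩ Yolanda ∩ Pablo ∩ Mina: 10:15–11:00, 16:00–16:45, 17:15–20:00.
Windows ≥ 15 min: 10:15–11:00, 16:00–16:45, 17:15–20:00.
Latest start in the last window 17:15–20:00 is 20:00 − 15 min = 19:45.

19:45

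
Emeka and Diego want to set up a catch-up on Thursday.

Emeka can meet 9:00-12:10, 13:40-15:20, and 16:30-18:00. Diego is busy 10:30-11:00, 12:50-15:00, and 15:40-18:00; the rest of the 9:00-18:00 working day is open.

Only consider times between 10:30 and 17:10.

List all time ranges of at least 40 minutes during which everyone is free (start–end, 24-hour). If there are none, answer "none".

11:00–12:10

Diego free within 09:00–18:00: 09:00–10:30, 11:00–12:50, 15:00–15:40.
Emeka ∩ Diego: 09:00–10:30, 11:00–12:10, 15:00–15:20.
Restricted to 10:30–17:10: 11:00–12:10, 15:00–15:20.
Windows ≥ 40 min: 11:00–12:10.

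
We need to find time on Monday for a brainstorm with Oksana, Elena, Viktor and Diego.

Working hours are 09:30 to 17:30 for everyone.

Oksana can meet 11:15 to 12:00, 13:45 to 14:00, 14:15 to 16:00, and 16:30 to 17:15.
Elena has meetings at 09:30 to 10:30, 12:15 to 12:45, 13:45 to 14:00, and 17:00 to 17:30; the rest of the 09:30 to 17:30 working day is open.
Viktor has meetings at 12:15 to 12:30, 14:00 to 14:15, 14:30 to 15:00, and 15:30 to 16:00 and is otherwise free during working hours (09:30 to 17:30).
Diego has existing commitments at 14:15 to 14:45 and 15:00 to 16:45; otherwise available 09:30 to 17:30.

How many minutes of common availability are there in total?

Elena free within 09:30–17:30: 10:30–12:15, 12:45–13:45, 14:00–17:00.
Viktor free within 09:30–17:30: 09:30–12:15, 12:30–14:00, 14:15–14:30, 15:00–15:30, 16:00–17:30.
Diego free within 09:30–17:30: 09:30–14:15, 14:45–15:00, 16:45–17:30.
Oksana ∩ Elena: 11:15–12:00, 14:15–16:00, 16:30–17:00.
Oksana ∩ Elena ∩ Viktor: 11:15–12:00, 14:15–14:30, 15:00–15:30, 16:30–17:00.
Oksana ∩ Elena ∩ Viktor ∩ Diego: 11:15–12:00, 16:45–17:00.
Total common minutes: 45 + 15 = 60.

60 minutes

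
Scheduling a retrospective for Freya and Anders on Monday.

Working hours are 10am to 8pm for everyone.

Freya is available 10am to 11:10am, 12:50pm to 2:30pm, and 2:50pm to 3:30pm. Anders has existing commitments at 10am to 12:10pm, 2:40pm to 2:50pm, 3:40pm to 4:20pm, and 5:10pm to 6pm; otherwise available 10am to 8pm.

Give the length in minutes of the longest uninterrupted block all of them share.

100 minutes

Anders free within 10:00–20:00: 12:10–14:40, 14:50–15:40, 16:20–17:10, 18:00–20:00.
Freya ∩ Anders: 12:50–14:30, 14:50–15:30.
Common window lengths: 100, 40 min; longest is 100.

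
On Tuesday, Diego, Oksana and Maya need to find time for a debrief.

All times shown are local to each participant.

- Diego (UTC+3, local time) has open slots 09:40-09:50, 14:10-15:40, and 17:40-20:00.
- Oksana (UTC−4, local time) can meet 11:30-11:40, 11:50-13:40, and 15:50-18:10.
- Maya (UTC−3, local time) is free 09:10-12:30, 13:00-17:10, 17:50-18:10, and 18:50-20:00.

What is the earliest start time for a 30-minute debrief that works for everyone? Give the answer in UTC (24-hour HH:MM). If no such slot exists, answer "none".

16:00

Diego → UTC: 06:40–06:50, 11:10–12:40, 14:40–17:00.
Oksana → UTC: 15:30–15:40, 15:50–17:40, 19:50–22:10.
Maya → UTC: 12:10–15:30, 16:00–20:10, 20:50–21:10, 21:50–23:00.
Diego ∩ Oksana: 15:30–15:40, 15:50–17:00.
Diego ∩ Oksana ∩ Maya: 16:00–17:00.
Windows ≥ 30 min: 16:00–17:00.
Earliest such window starts at 16:00.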